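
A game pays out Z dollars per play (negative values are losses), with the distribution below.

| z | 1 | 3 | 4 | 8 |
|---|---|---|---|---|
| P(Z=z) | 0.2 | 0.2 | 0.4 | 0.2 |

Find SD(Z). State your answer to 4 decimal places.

E[Z] = (1)(0.2) + (3)(0.2) + (4)(0.4) + (8)(0.2) = 4
E[Z²] = (1)²(0.2) + (3)²(0.2) + (4)²(0.4) + (8)²(0.2) = 21.2
Var(Z) = E[Z²] − (E[Z])² = 21.2 − (4)² = 5.2
SD(Z) = √5.2 ≈ 2.2804

2.2804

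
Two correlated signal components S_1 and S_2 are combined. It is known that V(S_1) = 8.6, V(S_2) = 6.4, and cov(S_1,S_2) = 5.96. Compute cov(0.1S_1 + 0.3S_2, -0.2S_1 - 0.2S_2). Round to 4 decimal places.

cov(0.1S_1 + 0.3S_2, -0.2S_1 - 0.2S_2) = (0.1)(-0.2)V(S_1) + (0.3)(-0.2)V(S_2) + [(0.1)(-0.2) + (0.3)(-0.2)]cov(S_1,S_2)
= -0.02·8.6 + -0.06·6.4 + -0.08·5.96 = -1.0328

-1.0328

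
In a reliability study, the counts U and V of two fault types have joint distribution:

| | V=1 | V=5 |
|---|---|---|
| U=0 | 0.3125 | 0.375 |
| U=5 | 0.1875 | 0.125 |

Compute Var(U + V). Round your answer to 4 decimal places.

E[U] = 1.5625,  E[V] = 3,  E[UV] = 4.0625
Var(U) = 7.8125 − (1.5625)² = 5.37109375;  Var(V) = 13 − (3)² = 4
cov(U,V) = 4.0625 − (1.5625)(3) = -0.625
Var(U + V) = (1)²·5.37109375 + (1)²·4 + 2·(1)·(1)·-0.625 = 8.12109375

8.1211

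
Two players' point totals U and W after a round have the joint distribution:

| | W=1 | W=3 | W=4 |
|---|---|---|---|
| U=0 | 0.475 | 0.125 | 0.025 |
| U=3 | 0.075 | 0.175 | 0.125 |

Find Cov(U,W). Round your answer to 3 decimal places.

E[U] = 1.125,  E[W] = 2.05
E[UW] = 3.3
Cov(U,W) = E[UW] − E[U]E[W] = 3.3 − (1.125)(2.05) = 0.99375

0.994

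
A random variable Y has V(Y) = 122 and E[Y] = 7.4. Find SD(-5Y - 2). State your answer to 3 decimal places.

V(-5Y - 2) = (-5)²·122 = 3050
SD(-5Y - 2) = √3050 ≈ 55.227

55.227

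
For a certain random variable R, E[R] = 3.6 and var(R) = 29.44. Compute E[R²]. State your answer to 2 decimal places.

E[R²] = var(R) + (E[R])² = 29.44 + (3.6)² = 42.4

42.40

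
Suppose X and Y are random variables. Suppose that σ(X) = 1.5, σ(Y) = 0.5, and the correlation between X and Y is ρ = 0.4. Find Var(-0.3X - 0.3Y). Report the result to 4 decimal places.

0.2790

Var(X) = (1.5)² = 2.25;  Var(Y) = (0.5)² = 0.25
Cov(X,Y) = ρ·σ(X)·σ(Y) = 0.4·1.5·0.5 = 0.3
Var(-0.3X - 0.3Y) = (-0.3)²·Var(X) + (-0.3)²·Var(Y) + 2·(-0.3)·(-0.3)·Cov(X,Y)
= 0.09·2.25 + 0.09·0.25 + 0.18·0.3 = 0.279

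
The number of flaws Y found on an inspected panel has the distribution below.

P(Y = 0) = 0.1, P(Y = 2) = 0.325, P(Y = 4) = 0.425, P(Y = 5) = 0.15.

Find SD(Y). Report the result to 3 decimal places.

E[Y] = (0)(0.1) + (2)(0.325) + (4)(0.425) + (5)(0.15) = 3.1
E[Y²] = (0)²(0.1) + (2)²(0.325) + (4)²(0.425) + (5)²(0.15) = 11.85
V(Y) = E[Y²] − (E[Y])² = 11.85 − (3.1)² = 2.24
SD(Y) = √2.24 ≈ 1.497

1.497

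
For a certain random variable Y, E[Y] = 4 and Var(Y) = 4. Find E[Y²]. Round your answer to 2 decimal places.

E[Y²] = Var(Y) + (E[Y])² = 4 + (4)² = 20

20.00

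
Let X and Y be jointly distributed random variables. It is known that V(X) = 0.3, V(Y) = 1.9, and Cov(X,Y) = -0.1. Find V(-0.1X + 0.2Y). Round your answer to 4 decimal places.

V(-0.1X + 0.2Y) = (-0.1)²·V(X) + (0.2)²·V(Y) + 2·(-0.1)·(0.2)·Cov(X,Y)
= 0.01·0.3 + 0.04·1.9 + -0.04·-0.1 = 0.083

0.0830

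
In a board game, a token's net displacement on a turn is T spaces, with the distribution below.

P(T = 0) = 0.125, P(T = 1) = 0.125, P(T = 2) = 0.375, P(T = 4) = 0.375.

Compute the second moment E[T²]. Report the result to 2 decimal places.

7.63

E[T²] = (0)²(0.125) + (1)²(0.125) + (2)²(0.375) + (4)²(0.375) = 7.625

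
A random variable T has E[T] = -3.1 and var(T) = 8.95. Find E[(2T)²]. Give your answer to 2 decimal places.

74.24

E[2T] = 2·-3.1 = -6.2
var(2T) = (2)²·8.95 = 35.8
E[(2T)²] = var((2T)) + (E[(2T)])² = 35.8 + (-6.2)² = 74.24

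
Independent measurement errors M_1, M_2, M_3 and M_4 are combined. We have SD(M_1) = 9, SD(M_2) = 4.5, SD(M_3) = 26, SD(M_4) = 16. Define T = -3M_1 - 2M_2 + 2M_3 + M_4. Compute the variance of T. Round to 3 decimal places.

var(M_1) = 81, var(M_2) = 20.25, var(M_3) = 676, var(M_4) = 256
By independence, var(T) = (-3)²var(M_1) + (-2)²var(M_2) + (2)²var(M_3) + (1)²var(M_4)
= (-3)²·81 + (-2)²·20.25 + (2)²·676 + (1)²·256 = 3770

3770.000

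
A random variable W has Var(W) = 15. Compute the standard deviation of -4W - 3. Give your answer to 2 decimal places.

Var(-4W - 3) = (-4)²·15 = 240
sd(-4W - 3) = √240 ≈ 15.49

15.49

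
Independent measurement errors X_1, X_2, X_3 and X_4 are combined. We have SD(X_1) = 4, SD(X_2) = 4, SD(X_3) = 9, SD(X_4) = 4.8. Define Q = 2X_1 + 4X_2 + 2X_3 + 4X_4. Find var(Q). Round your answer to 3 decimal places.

var(X_1) = 16, var(X_2) = 16, var(X_3) = 81, var(X_4) = 23.04
By independence, var(Q) = (2)²var(X_1) + (4)²var(X_2) + (2)²var(X_3) + (4)²var(X_4)
= (2)²·16 + (4)²·16 + (2)²·81 + (4)²·23.04 = 1012.64

1012.640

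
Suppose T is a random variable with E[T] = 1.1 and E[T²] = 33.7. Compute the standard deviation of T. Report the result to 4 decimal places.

5.7000

Var(T) = 33.7 − (1.1)² = 32.49
sd(T) = √32.49 ≈ 5.7000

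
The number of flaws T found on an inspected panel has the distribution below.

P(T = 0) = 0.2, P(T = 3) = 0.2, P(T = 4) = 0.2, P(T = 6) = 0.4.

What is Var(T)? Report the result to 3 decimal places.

4.960

E[T] = (0)(0.2) + (3)(0.2) + (4)(0.2) + (6)(0.4) = 3.8
E[T²] = (0)²(0.2) + (3)²(0.2) + (4)²(0.2) + (6)²(0.4) = 19.4
Var(T) = E[T²] − (E[T])² = 19.4 − (3.8)² = 4.96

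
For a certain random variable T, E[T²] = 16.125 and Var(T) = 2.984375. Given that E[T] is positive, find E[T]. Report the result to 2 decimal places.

(E[T])² = E[T²] − Var(T) = 16.125 − 2.984375 = 13.140625
E[T] = √13.140625 = 3.625

3.63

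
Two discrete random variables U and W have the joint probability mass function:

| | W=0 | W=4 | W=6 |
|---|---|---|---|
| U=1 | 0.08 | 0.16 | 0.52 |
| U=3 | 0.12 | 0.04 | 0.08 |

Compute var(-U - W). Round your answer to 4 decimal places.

4.5056

E[U] = 1.48,  E[W] = 4.4,  E[UW] = 5.68
var(U) = 2.92 − (1.48)² = 0.7296;  var(W) = 24.8 − (4.4)² = 5.44
cov(U,W) = 5.68 − (1.48)(4.4) = -0.832
var(-U - W) = (-1)²·0.7296 + (-1)²·5.44 + 2·(-1)·(-1)·-0.832 = 4.5056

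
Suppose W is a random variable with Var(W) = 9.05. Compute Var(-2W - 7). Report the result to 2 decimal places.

36.20

Var(-2W - 7) = (-2)²·Var(W) = 4·9.05 = 36.2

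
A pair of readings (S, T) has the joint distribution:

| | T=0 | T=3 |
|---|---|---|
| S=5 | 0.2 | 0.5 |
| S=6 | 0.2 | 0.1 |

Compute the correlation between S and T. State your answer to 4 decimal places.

-0.3563

E[S] = 5.3,  E[T] = 1.8
E[ST] = 9.3
Cov(S,T) = E[ST] − E[S]E[T] = 9.3 − (5.3)(1.8) = -0.24
Var(S) = 0.21,  Var(T) = 2.16
ρ = -0.24 / √(0.21·2.16) ≈ -0.3563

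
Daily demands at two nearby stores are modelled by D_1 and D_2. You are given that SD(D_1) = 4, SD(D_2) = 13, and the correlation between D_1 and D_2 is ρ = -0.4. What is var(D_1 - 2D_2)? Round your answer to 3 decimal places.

var(D_1) = (4)² = 16;  var(D_2) = (13)² = 169
Cov(D_1,D_2) = ρ·SD(D_1)·SD(D_2) = -0.4·4·13 = -20.8
var(D_1 - 2D_2) = (1)²·var(D_1) + (-2)²·var(D_2) + 2·(1)·(-2)·Cov(D_1,D_2)
= 1·16 + 4·169 + -4·-20.8 = 775.2

775.200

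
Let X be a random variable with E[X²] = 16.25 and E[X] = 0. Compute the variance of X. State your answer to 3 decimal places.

Var(X) = 16.25 − (0)² = 16.25

16.250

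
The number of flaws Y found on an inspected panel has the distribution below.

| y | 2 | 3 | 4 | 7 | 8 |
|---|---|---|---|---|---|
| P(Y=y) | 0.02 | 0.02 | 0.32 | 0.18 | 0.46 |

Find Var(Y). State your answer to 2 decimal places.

E[Y] = (2)(0.02) + (3)(0.02) + (4)(0.32) + (7)(0.18) + (8)(0.46) = 6.32
E[Y²] = (2)²(0.02) + (3)²(0.02) + (4)²(0.32) + (7)²(0.18) + (8)²(0.46) = 43.64
Var(Y) = E[Y²] − (E[Y])² = 43.64 − (6.32)² = 3.6976

3.70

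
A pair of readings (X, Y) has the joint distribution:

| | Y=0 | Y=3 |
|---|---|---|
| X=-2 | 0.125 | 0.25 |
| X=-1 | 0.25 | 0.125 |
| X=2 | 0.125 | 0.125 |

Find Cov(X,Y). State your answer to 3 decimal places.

-0.188

E[X] = -0.625,  E[Y] = 1.5
E[XY] = -1.125
Cov(X,Y) = E[XY] − E[X]E[Y] = -1.125 − (-0.625)(1.5) = -0.1875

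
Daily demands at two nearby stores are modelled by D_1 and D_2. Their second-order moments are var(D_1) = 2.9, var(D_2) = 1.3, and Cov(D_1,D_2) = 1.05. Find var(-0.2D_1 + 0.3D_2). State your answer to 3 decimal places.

var(-0.2D_1 + 0.3D_2) = (-0.2)²·var(D_1) + (0.3)²·var(D_2) + 2·(-0.2)·(0.3)·Cov(D_1,D_2)
= 0.04·2.9 + 0.09·1.3 + -0.12·1.05 = 0.107

0.107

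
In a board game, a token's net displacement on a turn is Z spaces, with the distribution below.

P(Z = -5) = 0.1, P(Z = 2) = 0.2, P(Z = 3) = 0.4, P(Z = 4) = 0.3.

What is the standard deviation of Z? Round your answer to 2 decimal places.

2.53

E[Z] = (-5)(0.1) + (2)(0.2) + (3)(0.4) + (4)(0.3) = 2.3
E[Z²] = (-5)²(0.1) + (2)²(0.2) + (3)²(0.4) + (4)²(0.3) = 11.7
Var(Z) = E[Z²] − (E[Z])² = 11.7 − (2.3)² = 6.41
SD(Z) = √6.41 ≈ 2.53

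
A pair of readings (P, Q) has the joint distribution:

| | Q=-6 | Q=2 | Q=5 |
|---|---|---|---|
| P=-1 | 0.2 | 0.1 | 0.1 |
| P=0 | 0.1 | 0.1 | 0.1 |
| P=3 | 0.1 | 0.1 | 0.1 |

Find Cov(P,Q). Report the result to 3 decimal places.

E[P] = 0.5,  E[Q] = -0.3
E[PQ] = 0.8
Cov(P,Q) = E[PQ] − E[P]E[Q] = 0.8 − (0.5)(-0.3) = 0.95

0.950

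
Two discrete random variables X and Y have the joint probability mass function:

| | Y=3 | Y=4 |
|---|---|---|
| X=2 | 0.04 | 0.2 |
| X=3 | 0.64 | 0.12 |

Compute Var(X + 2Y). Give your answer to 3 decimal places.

E[X] = 2.76,  E[Y] = 3.32,  E[XY] = 9.04
Var(X) = 7.8 − (2.76)² = 0.1824;  Var(Y) = 11.24 − (3.32)² = 0.2176
Cov(X,Y) = 9.04 − (2.76)(3.32) = -0.1232
Var(X + 2Y) = (1)²·0.1824 + (2)²·0.2176 + 2·(1)·(2)·-0.1232 = 0.56

0.560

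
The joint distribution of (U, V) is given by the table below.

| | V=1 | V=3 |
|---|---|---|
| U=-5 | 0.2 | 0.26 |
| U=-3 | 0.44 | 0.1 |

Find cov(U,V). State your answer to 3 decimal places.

-0.378

E[U] = -3.92,  E[V] = 1.72
E[UV] = -7.12
cov(U,V) = E[UV] − E[U]E[V] = -7.12 − (-3.92)(1.72) = -0.3776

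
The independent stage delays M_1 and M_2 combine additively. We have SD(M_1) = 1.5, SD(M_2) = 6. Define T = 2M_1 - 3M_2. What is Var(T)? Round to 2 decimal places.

333.00

Var(M_1) = 2.25, Var(M_2) = 36
By independence, Var(T) = (2)²Var(M_1) + (-3)²Var(M_2)
= (2)²·2.25 + (-3)²·36 = 333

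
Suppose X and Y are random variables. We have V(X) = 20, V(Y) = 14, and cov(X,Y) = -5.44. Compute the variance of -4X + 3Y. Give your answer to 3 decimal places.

V(-4X + 3Y) = (-4)²·V(X) + (3)²·V(Y) + 2·(-4)·(3)·cov(X,Y)
= 16·20 + 9·14 + -24·-5.44 = 576.56

576.560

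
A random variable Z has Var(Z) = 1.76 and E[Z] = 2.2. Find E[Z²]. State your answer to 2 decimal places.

E[Z²] = Var(Z) + (E[Z])² = 1.76 + (2.2)² = 6.6

6.60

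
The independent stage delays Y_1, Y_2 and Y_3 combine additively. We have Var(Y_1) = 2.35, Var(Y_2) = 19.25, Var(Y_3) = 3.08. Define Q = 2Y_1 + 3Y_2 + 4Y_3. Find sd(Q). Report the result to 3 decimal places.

15.229

By independence, Var(Q) = (2)²Var(Y_1) + (3)²Var(Y_2) + (4)²Var(Y_3)
= (2)²·2.35 + (3)²·19.25 + (4)²·3.08 = 231.93
sd(Q) = √231.93 ≈ 15.229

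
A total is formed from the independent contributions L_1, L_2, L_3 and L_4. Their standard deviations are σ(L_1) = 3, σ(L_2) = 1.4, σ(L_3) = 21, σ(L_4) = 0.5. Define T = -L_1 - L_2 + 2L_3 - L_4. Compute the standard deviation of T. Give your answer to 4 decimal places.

42.1332

Var(L_1) = 9, Var(L_2) = 1.96, Var(L_3) = 441, Var(L_4) = 0.25
By independence, Var(T) = (-1)²Var(L_1) + (-1)²Var(L_2) + (2)²Var(L_3) + (-1)²Var(L_4)
= (-1)²·9 + (-1)²·1.96 + (2)²·441 + (-1)²·0.25 = 1775.21
σ(T) = √1775.21 ≈ 42.1332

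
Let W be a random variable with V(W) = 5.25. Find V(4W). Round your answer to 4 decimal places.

84.0000

V(4W) = (4)²·V(W) = 16·5.25 = 84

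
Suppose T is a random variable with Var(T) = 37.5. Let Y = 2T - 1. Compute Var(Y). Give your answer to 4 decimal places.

150.0000

Var(2T - 1) = (2)²·Var(T) = 4·37.5 = 150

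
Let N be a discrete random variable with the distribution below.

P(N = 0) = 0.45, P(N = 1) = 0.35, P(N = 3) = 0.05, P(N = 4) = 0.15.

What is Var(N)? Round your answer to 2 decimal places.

E[N] = (0)(0.45) + (1)(0.35) + (3)(0.05) + (4)(0.15) = 1.1
E[N²] = (0)²(0.45) + (1)²(0.35) + (3)²(0.05) + (4)²(0.15) = 3.2
Var(N) = E[N²] − (E[N])² = 3.2 − (1.1)² = 1.99

1.99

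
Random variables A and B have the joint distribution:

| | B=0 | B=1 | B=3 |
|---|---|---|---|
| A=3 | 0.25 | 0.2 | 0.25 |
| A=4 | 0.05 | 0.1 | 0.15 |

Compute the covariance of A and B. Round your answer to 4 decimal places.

E[A] = 3.3,  E[B] = 1.5
E[AB] = 5.05
Cov(A,B) = E[AB] − E[A]E[B] = 5.05 − (3.3)(1.5) = 0.1

0.1000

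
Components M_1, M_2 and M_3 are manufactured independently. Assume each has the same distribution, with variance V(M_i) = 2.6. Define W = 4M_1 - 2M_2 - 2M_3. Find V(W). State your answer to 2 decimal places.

By independence, V(W) = (4)²V(M_1) + (-2)²V(M_2) + (-2)²V(M_3)
= (4)²·2.6 + (-2)²·2.6 + (-2)²·2.6 = 62.4

62.40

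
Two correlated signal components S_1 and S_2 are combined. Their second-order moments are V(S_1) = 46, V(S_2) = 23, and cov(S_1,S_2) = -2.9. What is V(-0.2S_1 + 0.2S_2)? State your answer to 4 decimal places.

V(-0.2S_1 + 0.2S_2) = (-0.2)²·V(S_1) + (0.2)²·V(S_2) + 2·(-0.2)·(0.2)·cov(S_1,S_2)
= 0.04·46 + 0.04·23 + -0.08·-2.9 = 2.992

2.9920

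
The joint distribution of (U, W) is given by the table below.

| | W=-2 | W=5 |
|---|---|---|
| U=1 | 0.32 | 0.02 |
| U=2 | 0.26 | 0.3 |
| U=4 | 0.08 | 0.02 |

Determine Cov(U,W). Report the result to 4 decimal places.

0.4732

E[U] = 1.86,  E[W] = 0.38
E[UW] = 1.18
Cov(U,W) = E[UW] − E[U]E[W] = 1.18 − (1.86)(0.38) = 0.4732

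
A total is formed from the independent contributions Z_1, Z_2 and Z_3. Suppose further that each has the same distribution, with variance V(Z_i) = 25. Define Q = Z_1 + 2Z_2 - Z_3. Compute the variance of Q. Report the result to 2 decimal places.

By independence, V(Q) = (1)²V(Z_1) + (2)²V(Z_2) + (-1)²V(Z_3)
= (1)²·25 + (2)²·25 + (-1)²·25 = 150

150.00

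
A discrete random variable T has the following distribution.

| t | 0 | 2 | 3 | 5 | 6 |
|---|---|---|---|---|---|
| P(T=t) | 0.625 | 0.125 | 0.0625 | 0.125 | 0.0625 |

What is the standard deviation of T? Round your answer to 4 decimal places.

2.0907

E[T] = (0)(0.625) + (2)(0.125) + (3)(0.0625) + (5)(0.125) + (6)(0.0625) = 1.4375
E[T²] = (0)²(0.625) + (2)²(0.125) + (3)²(0.0625) + (5)²(0.125) + (6)²(0.0625) = 6.4375
var(T) = E[T²] − (E[T])² = 6.4375 − (1.4375)² = 4.37109375
σ(T) = √4.37109375 ≈ 2.0907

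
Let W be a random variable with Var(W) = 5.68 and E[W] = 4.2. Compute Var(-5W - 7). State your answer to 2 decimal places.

142.00

Var(-5W - 7) = (-5)²·Var(W) = 25·5.68 = 142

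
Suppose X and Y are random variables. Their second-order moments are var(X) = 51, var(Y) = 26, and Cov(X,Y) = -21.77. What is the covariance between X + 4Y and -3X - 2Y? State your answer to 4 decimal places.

-56.2200

Cov(X + 4Y, -3X - 2Y) = (1)(-3)var(X) + (4)(-2)var(Y) + [(1)(-2) + (4)(-3)]Cov(X,Y)
= -3·51 + -8·26 + -14·-21.77 = -56.22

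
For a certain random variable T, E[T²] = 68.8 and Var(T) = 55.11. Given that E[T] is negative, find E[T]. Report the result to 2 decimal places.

-3.70

(E[T])² = E[T²] − Var(T) = 68.8 − 55.11 = 13.69
E[T] = −√13.69 = -3.7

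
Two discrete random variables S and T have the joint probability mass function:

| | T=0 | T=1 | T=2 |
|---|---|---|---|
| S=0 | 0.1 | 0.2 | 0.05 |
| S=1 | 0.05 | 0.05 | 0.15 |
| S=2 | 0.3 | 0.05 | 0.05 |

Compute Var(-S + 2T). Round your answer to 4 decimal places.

E[S] = 1.05,  E[T] = 0.8,  E[ST] = 0.65
Var(S) = 1.85 − (1.05)² = 0.7475;  Var(T) = 1.3 − (0.8)² = 0.66
Cov(S,T) = 0.65 − (1.05)(0.8) = -0.19
Var(-S + 2T) = (-1)²·0.7475 + (2)²·0.66 + 2·(-1)·(2)·-0.19 = 4.1475

4.1475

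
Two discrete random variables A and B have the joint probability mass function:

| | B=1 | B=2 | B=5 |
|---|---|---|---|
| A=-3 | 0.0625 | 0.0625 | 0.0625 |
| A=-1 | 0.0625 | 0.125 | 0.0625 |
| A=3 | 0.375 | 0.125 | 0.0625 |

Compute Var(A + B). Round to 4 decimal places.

E[A] = 0.875,  E[B] = 2.0625,  E[AB] = 0.6875
Var(A) = 7 − (0.875)² = 6.234375;  Var(B) = 6.4375 − (2.0625)² = 2.18359375
cov(A,B) = 0.6875 − (0.875)(2.0625) = -1.1171875
Var(A + B) = (1)²·6.234375 + (1)²·2.18359375 + 2·(1)·(1)·-1.1171875 = 6.18359375

6.1836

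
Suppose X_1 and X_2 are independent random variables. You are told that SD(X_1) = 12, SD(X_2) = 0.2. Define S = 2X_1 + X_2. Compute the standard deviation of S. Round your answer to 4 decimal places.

Var(X_1) = 144, Var(X_2) = 0.04
By independence, Var(S) = (2)²Var(X_1) + (1)²Var(X_2)
= (2)²·144 + (1)²·0.04 = 576.04
SD(S) = √576.04 ≈ 24.0008

24.0008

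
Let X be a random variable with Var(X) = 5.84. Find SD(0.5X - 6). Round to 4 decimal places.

Var(0.5X - 6) = (0.5)²·5.84 = 1.46
SD(0.5X - 6) = √1.46 ≈ 1.2083

1.2083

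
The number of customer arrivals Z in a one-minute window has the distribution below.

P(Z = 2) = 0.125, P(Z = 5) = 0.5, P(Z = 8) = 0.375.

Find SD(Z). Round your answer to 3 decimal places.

1.984

E[Z] = (2)(0.125) + (5)(0.5) + (8)(0.375) = 5.75
E[Z²] = (2)²(0.125) + (5)²(0.5) + (8)²(0.375) = 37
V(Z) = E[Z²] − (E[Z])² = 37 − (5.75)² = 3.9375
SD(Z) = √3.9375 ≈ 1.984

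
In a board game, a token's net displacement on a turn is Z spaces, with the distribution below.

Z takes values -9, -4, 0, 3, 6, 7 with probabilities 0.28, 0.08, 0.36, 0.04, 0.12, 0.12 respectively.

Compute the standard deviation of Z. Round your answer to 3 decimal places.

5.760

E[Z] = (-9)(0.28) + (-4)(0.08) + (0)(0.36) + (3)(0.04) + (6)(0.12) + (7)(0.12) = -1.16
E[Z²] = (-9)²(0.28) + (-4)²(0.08) + (0)²(0.36) + (3)²(0.04) + (6)²(0.12) + (7)²(0.12) = 34.52
Var(Z) = E[Z²] − (E[Z])² = 34.52 − (-1.16)² = 33.1744
σ(Z) = √33.1744 ≈ 5.760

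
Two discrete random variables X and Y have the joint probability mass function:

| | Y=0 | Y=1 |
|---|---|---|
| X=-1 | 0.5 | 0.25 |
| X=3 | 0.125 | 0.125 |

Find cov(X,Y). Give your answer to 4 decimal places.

E[X] = 0,  E[Y] = 0.375
E[XY] = 0.125
cov(X,Y) = E[XY] − E[X]E[Y] = 0.125 − (0)(0.375) = 0.125

0.1250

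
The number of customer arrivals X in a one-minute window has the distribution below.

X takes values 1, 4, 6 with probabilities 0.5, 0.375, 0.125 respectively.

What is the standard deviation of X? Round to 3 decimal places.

1.854

E[X] = (1)(0.5) + (4)(0.375) + (6)(0.125) = 2.75
E[X²] = (1)²(0.5) + (4)²(0.375) + (6)²(0.125) = 11
var(X) = E[X²] − (E[X])² = 11 − (2.75)² = 3.4375
SD(X) = √3.4375 ≈ 1.854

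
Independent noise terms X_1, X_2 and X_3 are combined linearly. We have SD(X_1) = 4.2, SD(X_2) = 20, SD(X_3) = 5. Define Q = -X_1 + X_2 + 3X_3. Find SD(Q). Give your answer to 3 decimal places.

var(X_1) = 17.64, var(X_2) = 400, var(X_3) = 25
By independence, var(Q) = (-1)²var(X_1) + (1)²var(X_2) + (3)²var(X_3)
= (-1)²·17.64 + (1)²·400 + (3)²·25 = 642.64
SD(Q) = √642.64 ≈ 25.350

25.350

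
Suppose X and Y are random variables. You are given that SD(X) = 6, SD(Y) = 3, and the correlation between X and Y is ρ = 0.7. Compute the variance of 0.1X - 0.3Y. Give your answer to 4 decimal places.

V(X) = (6)² = 36;  V(Y) = (3)² = 9
Cov(X,Y) = ρ·SD(X)·SD(Y) = 0.7·6·3 = 12.6
V(0.1X - 0.3Y) = (0.1)²·V(X) + (-0.3)²·V(Y) + 2·(0.1)·(-0.3)·Cov(X,Y)
= 0.01·36 + 0.09·9 + -0.06·12.6 = 0.414

0.4140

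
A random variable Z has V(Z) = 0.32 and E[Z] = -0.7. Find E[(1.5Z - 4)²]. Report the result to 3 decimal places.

E[1.5Z - 4] = 1.5·-0.7 − 4 = -5.05
V(1.5Z - 4) = (1.5)²·0.32 = 0.72
E[(1.5Z - 4)²] = V((1.5Z - 4)) + (E[(1.5Z - 4)])² = 0.72 + (-5.05)² = 26.2225

26.223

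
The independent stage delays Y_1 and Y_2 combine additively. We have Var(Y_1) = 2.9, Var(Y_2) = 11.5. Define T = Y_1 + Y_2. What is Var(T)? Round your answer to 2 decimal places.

By independence, Var(T) = (1)²Var(Y_1) + (1)²Var(Y_2)
= (1)²·2.9 + (1)²·11.5 = 14.4

14.40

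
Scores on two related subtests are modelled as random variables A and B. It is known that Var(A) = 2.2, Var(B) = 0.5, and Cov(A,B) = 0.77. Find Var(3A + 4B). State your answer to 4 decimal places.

46.2800

Var(3A + 4B) = (3)²·Var(A) + (4)²·Var(B) + 2·(3)·(4)·Cov(A,B)
= 9·2.2 + 16·0.5 + 24·0.77 = 46.28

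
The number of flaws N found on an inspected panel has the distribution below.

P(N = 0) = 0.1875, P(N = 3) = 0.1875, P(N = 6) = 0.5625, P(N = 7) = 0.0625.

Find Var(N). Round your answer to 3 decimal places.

E[N] = (0)(0.1875) + (3)(0.1875) + (6)(0.5625) + (7)(0.0625) = 4.375
E[N²] = (0)²(0.1875) + (3)²(0.1875) + (6)²(0.5625) + (7)²(0.0625) = 25
Var(N) = E[N²] − (E[N])² = 25 − (4.375)² = 5.859375

5.859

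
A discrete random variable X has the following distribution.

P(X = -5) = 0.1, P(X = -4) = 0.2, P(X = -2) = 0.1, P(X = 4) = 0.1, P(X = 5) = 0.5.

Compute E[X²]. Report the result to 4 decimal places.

20.2000

E[X²] = (-5)²(0.1) + (-4)²(0.2) + (-2)²(0.1) + (4)²(0.1) + (5)²(0.5) = 20.2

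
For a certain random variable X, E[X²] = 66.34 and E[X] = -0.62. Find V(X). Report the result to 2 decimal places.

65.96

V(X) = 66.34 − (-0.62)² = 65.9556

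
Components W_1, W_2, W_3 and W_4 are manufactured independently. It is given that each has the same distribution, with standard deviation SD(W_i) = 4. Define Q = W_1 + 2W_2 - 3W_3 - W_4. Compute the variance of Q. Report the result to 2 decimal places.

Var(W_i) = (4)² = 16
By independence, Var(Q) = (1)²Var(W_1) + (2)²Var(W_2) + (-3)²Var(W_3) + (-1)²Var(W_4)
= (1)²·16 + (2)²·16 + (-3)²·16 + (-1)²·16 = 240

240.00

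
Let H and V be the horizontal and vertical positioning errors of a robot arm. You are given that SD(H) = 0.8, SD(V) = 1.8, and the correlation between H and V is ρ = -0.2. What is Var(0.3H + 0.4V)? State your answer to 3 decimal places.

Var(H) = (0.8)² = 0.64;  Var(V) = (1.8)² = 3.24
Cov(H,V) = ρ·SD(H)·SD(V) = -0.2·0.8·1.8 = -0.288
Var(0.3H + 0.4V) = (0.3)²·Var(H) + (0.4)²·Var(V) + 2·(0.3)·(0.4)·Cov(H,V)
= 0.09·0.64 + 0.16·3.24 + 0.24·-0.288 = 0.50688

0.507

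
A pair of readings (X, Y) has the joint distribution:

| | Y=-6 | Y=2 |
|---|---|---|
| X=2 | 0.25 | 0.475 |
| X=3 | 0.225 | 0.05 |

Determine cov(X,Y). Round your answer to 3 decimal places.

E[X] = 2.275,  E[Y] = -1.8
E[XY] = -4.85
cov(X,Y) = E[XY] − E[X]E[Y] = -4.85 − (2.275)(-1.8) = -0.755

-0.755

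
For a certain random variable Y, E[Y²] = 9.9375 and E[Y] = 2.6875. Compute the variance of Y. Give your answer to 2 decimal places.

2.71

Var(Y) = 9.9375 − (2.6875)² = 2.71484375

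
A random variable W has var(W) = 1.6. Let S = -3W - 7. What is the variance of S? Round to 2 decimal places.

14.40

var(-3W - 7) = (-3)²·var(W) = 9·1.6 = 14.4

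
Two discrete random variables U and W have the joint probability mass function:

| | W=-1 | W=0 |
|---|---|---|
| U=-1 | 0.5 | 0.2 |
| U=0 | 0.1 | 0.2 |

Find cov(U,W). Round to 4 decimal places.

E[U] = -0.7,  E[W] = -0.6
E[UW] = 0.5
cov(U,W) = E[UW] − E[U]E[W] = 0.5 − (-0.7)(-0.6) = 0.08

0.0800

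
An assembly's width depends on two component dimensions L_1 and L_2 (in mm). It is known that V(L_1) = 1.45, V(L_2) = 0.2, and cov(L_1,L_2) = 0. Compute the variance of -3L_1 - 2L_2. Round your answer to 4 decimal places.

13.8500

V(-3L_1 - 2L_2) = (-3)²·V(L_1) + (-2)²·V(L_2) + 2·(-3)·(-2)·cov(L_1,L_2)
= 9·1.45 + 4·0.2 + 12·0 = 13.85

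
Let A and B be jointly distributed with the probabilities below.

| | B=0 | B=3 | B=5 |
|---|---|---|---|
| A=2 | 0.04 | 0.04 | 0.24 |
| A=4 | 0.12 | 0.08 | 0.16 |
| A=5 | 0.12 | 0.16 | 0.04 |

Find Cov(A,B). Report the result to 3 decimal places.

E[A] = 3.68,  E[B] = 3.04
E[AB] = 10.2
Cov(A,B) = E[AB] − E[A]E[B] = 10.2 − (3.68)(3.04) = -0.9872

-0.987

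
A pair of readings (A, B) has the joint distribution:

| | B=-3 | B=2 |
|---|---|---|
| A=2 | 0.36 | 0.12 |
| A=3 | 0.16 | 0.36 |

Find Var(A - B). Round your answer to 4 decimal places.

E[A] = 2.52,  E[B] = -0.6,  E[AB] = -0.96
Var(A) = 6.6 − (2.52)² = 0.2496;  Var(B) = 6.6 − (-0.6)² = 6.24
Cov(A,B) = -0.96 − (2.52)(-0.6) = 0.552
Var(A - B) = (1)²·0.2496 + (-1)²·6.24 + 2·(1)·(-1)·0.552 = 5.3856

5.3856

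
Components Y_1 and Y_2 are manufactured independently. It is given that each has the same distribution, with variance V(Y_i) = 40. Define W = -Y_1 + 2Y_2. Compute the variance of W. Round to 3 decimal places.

200.000

By independence, V(W) = (-1)²V(Y_1) + (2)²V(Y_2)
= (-1)²·40 + (2)²·40 = 200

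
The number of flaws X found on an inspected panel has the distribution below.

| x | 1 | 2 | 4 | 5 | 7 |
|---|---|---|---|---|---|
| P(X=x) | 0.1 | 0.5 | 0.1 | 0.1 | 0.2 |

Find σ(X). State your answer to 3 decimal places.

2.107

E[X] = (1)(0.1) + (2)(0.5) + (4)(0.1) + (5)(0.1) + (7)(0.2) = 3.4
E[X²] = (1)²(0.1) + (2)²(0.5) + (4)²(0.1) + (5)²(0.1) + (7)²(0.2) = 16
V(X) = E[X²] − (E[X])² = 16 − (3.4)² = 4.44
σ(X) = √4.44 ≈ 2.107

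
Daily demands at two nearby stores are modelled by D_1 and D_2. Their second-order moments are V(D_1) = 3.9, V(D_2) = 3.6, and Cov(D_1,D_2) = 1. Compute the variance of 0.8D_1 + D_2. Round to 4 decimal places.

V(0.8D_1 + D_2) = (0.8)²·V(D_1) + (1)²·V(D_2) + 2·(0.8)·(1)·Cov(D_1,D_2)
= 0.64·3.9 + 1·3.6 + 1.6·1 = 7.696

7.6960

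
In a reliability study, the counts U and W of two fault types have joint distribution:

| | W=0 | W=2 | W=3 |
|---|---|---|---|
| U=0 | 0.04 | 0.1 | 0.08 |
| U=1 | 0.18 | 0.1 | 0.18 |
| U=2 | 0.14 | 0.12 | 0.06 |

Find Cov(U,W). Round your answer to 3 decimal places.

-0.180

E[U] = 1.1,  E[W] = 1.6
E[UW] = 1.58
Cov(U,W) = E[UW] − E[U]E[W] = 1.58 − (1.1)(1.6) = -0.18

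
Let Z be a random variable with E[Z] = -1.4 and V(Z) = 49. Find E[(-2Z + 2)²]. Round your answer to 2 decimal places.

219.04

E[-2Z + 2] = -2·-1.4 + 2 = 4.8
V(-2Z + 2) = (-2)²·49 = 196
E[(-2Z + 2)²] = V((-2Z + 2)) + (E[(-2Z + 2)])² = 196 + (4.8)² = 219.04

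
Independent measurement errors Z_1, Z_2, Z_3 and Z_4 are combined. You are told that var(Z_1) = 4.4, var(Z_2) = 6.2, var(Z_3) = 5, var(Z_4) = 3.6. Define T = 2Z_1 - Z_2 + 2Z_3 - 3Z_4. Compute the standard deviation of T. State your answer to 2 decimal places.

By independence, var(T) = (2)²var(Z_1) + (-1)²var(Z_2) + (2)²var(Z_3) + (-3)²var(Z_4)
= (2)²·4.4 + (-1)²·6.2 + (2)²·5 + (-3)²·3.6 = 76.2
sd(T) = √76.2 ≈ 8.73

8.73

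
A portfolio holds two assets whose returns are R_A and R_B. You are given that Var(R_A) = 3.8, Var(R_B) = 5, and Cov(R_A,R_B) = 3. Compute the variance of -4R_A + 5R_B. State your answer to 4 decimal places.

65.8000

Var(-4R_A + 5R_B) = (-4)²·Var(R_A) + (5)²·Var(R_B) + 2·(-4)·(5)·Cov(R_A,R_B)
= 16·3.8 + 25·5 + -40·3 = 65.8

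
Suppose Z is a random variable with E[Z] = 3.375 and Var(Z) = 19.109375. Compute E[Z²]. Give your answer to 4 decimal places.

30.5000

E[Z²] = Var(Z) + (E[Z])² = 19.109375 + (3.375)² = 30.5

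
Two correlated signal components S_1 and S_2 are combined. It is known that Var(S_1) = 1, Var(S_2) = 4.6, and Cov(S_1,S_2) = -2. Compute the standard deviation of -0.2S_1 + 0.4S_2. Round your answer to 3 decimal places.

Var(-0.2S_1 + 0.4S_2) = (-0.2)²·Var(S_1) + (0.4)²·Var(S_2) + 2·(-0.2)·(0.4)·Cov(S_1,S_2)
= 0.04·1 + 0.16·4.6 + -0.16·-2 = 1.096
SD(-0.2S_1 + 0.4S_2) = √1.096 ≈ 1.047

1.047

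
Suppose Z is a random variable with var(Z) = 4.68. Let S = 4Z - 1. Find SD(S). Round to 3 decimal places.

8.653

var(4Z - 1) = (4)²·4.68 = 74.88
SD(S) = √74.88 ≈ 8.653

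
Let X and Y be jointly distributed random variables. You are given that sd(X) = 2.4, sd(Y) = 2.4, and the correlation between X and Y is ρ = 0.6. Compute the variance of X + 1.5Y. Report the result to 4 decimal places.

29.0880

Var(X) = (2.4)² = 5.76;  Var(Y) = (2.4)² = 5.76
cov(X,Y) = ρ·sd(X)·sd(Y) = 0.6·2.4·2.4 = 3.456
Var(X + 1.5Y) = (1)²·Var(X) + (1.5)²·Var(Y) + 2·(1)·(1.5)·cov(X,Y)
= 1·5.76 + 2.25·5.76 + 3·3.456 = 29.088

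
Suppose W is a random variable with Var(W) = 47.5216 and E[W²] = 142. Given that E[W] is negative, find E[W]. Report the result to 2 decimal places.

(E[W])² = E[W²] − Var(W) = 142 − 47.5216 = 94.4784
E[W] = −√94.4784 = -9.72

-9.72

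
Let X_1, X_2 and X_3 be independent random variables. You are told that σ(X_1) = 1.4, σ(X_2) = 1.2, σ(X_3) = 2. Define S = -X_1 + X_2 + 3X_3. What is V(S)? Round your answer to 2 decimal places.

V(X_1) = 1.96, V(X_2) = 1.44, V(X_3) = 4
By independence, V(S) = (-1)²V(X_1) + (1)²V(X_2) + (3)²V(X_3)
= (-1)²·1.96 + (1)²·1.44 + (3)²·4 = 39.4

39.40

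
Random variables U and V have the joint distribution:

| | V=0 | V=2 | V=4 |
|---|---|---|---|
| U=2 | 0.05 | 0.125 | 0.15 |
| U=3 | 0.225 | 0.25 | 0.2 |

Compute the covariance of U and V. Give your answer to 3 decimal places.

-0.151

E[U] = 2.675,  E[V] = 2.15
E[UV] = 5.6
Cov(U,V) = E[UV] − E[U]E[V] = 5.6 − (2.675)(2.15) = -0.15125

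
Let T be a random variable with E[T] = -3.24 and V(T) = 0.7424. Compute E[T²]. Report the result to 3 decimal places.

11.240

E[T²] = V(T) + (E[T])² = 0.7424 + (-3.24)² = 11.24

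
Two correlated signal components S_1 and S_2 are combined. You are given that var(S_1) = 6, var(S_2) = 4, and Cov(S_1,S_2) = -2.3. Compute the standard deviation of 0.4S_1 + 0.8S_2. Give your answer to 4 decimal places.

1.4311

var(0.4S_1 + 0.8S_2) = (0.4)²·var(S_1) + (0.8)²·var(S_2) + 2·(0.4)·(0.8)·Cov(S_1,S_2)
= 0.16·6 + 0.64·4 + 0.64·-2.3 = 2.048
SD(0.4S_1 + 0.8S_2) = √2.048 ≈ 1.4311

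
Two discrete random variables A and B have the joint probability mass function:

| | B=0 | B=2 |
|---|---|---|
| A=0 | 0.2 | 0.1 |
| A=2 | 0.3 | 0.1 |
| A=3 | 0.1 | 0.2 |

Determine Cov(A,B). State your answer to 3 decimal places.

E[A] = 1.7,  E[B] = 0.8
E[AB] = 1.6
Cov(A,B) = E[AB] − E[A]E[B] = 1.6 − (1.7)(0.8) = 0.24

0.240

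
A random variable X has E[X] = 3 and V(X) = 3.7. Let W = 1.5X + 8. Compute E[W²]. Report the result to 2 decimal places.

164.58

E[1.5X + 8] = 1.5·3 + 8 = 12.5
V(1.5X + 8) = (1.5)²·3.7 = 8.325
E[W²] = V(W) + (E[W])² = 8.325 + (12.5)² = 164.575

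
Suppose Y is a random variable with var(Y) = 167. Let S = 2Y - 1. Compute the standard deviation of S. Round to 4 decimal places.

var(2Y - 1) = (2)²·167 = 668
SD(S) = √668 ≈ 25.8457

25.8457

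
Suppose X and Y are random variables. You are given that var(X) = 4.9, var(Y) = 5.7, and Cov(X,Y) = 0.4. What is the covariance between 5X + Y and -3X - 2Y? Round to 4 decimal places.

-90.1000

Cov(5X + Y, -3X - 2Y) = (5)(-3)var(X) + (1)(-2)var(Y) + [(5)(-2) + (1)(-3)]Cov(X,Y)
= -15·4.9 + -2·5.7 + -13·0.4 = -90.1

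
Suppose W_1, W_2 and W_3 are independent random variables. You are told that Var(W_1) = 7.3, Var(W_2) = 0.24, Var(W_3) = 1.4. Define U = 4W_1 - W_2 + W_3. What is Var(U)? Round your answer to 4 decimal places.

By independence, Var(U) = (4)²Var(W_1) + (-1)²Var(W_2) + (1)²Var(W_3)
= (4)²·7.3 + (-1)²·0.24 + (1)²·1.4 = 118.44

118.4400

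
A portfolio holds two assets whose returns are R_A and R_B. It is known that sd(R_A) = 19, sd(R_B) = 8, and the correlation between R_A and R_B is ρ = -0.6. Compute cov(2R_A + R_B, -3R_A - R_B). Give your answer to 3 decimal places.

V(R_A) = (19)² = 361;  V(R_B) = (8)² = 64
cov(R_A,R_B) = ρ·sd(R_A)·sd(R_B) = -0.6·19·8 = -91.2
cov(2R_A + R_B, -3R_A - R_B) = (2)(-3)V(R_A) + (1)(-1)V(R_B) + [(2)(-1) + (1)(-3)]cov(R_A,R_B)
= -6·361 + -1·64 + -5·-91.2 = -1774

-1774.000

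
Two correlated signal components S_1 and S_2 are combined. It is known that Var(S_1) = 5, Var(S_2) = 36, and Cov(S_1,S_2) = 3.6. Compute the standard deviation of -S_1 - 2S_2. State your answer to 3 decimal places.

Var(-S_1 - 2S_2) = (-1)²·Var(S_1) + (-2)²·Var(S_2) + 2·(-1)·(-2)·Cov(S_1,S_2)
= 1·5 + 4·36 + 4·3.6 = 163.4
sd(-S_1 - 2S_2) = √163.4 ≈ 12.783

12.783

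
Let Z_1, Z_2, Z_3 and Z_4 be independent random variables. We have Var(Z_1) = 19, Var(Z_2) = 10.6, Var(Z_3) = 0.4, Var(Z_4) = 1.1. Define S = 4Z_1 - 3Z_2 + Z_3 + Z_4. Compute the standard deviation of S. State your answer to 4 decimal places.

By independence, Var(S) = (4)²Var(Z_1) + (-3)²Var(Z_2) + (1)²Var(Z_3) + (1)²Var(Z_4)
= (4)²·19 + (-3)²·10.6 + (1)²·0.4 + (1)²·1.1 = 400.9
SD(S) = √400.9 ≈ 20.0225

20.0225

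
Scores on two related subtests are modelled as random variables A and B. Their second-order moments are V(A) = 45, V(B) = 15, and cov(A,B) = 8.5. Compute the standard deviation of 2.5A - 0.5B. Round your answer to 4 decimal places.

16.2404

V(2.5A - 0.5B) = (2.5)²·V(A) + (-0.5)²·V(B) + 2·(2.5)·(-0.5)·cov(A,B)
= 6.25·45 + 0.25·15 + -2.5·8.5 = 263.75
SD(2.5A - 0.5B) = √263.75 ≈ 16.2404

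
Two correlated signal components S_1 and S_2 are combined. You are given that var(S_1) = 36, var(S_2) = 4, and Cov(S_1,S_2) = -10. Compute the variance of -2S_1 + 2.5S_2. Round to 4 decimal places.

var(-2S_1 + 2.5S_2) = (-2)²·var(S_1) + (2.5)²·var(S_2) + 2·(-2)·(2.5)·Cov(S_1,S_2)
= 4·36 + 6.25·4 + -10·-10 = 269

269.0000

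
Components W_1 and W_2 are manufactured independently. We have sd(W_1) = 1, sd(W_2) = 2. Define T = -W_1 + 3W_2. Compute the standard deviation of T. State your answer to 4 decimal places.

Var(W_1) = 1, Var(W_2) = 4
By independence, Var(T) = (-1)²Var(W_1) + (3)²Var(W_2)
= (-1)²·1 + (3)²·4 = 37
sd(T) = √37 ≈ 6.0828

6.0828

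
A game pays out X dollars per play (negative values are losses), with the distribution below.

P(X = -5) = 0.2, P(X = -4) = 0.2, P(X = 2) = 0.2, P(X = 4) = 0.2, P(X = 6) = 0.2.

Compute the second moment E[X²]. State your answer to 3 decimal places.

E[X²] = (-5)²(0.2) + (-4)²(0.2) + (2)²(0.2) + (4)²(0.2) + (6)²(0.2) = 19.4

19.400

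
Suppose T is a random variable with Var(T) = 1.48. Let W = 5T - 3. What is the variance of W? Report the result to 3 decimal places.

37.000

Var(5T - 3) = (5)²·Var(T) = 25·1.48 = 37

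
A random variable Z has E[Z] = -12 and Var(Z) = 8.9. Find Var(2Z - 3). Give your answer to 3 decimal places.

Var(2Z - 3) = (2)²·Var(Z) = 4·8.9 = 35.6

35.600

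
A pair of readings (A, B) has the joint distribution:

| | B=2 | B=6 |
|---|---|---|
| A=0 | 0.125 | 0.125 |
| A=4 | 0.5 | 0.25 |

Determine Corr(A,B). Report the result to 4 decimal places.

-0.1491

E[A] = 3,  E[B] = 3.5
E[AB] = 10
cov(A,B) = E[AB] − E[A]E[B] = 10 − (3)(3.5) = -0.5
V(A) = 3,  V(B) = 3.75
ρ = -0.5 / √(3·3.75) ≈ -0.1491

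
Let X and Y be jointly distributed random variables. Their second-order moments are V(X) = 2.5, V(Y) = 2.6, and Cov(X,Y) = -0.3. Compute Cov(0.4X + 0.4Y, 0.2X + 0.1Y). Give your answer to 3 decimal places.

0.268

Cov(0.4X + 0.4Y, 0.2X + 0.1Y) = (0.4)(0.2)V(X) + (0.4)(0.1)V(Y) + [(0.4)(0.1) + (0.4)(0.2)]Cov(X,Y)
= 0.08·2.5 + 0.04·2.6 + 0.12·-0.3 = 0.268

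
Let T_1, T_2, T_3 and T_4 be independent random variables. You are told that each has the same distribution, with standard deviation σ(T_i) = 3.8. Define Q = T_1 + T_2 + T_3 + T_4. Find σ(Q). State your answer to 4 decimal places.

Var(T_i) = (3.8)² = 14.44
By independence, Var(Q) = (1)²Var(T_1) + (1)²Var(T_2) + (1)²Var(T_3) + (1)²Var(T_4)
= (1)²·14.44 + (1)²·14.44 + (1)²·14.44 + (1)²·14.44 = 57.76
σ(Q) = √57.76 ≈ 7.6000

7.6000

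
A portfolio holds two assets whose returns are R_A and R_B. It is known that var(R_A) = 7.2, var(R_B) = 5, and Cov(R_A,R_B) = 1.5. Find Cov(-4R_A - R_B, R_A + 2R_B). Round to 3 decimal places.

Cov(-4R_A - R_B, R_A + 2R_B) = (-4)(1)var(R_A) + (-1)(2)var(R_B) + [(-4)(2) + (-1)(1)]Cov(R_A,R_B)
= -4·7.2 + -2·5 + -9·1.5 = -52.3

-52.300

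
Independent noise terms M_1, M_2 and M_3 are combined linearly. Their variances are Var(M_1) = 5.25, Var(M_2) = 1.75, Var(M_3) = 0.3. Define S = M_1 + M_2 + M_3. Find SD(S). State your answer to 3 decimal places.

2.702

By independence, Var(S) = (1)²Var(M_1) + (1)²Var(M_2) + (1)²Var(M_3)
= (1)²·5.25 + (1)²·1.75 + (1)²·0.3 = 7.3
SD(S) = √7.3 ≈ 2.702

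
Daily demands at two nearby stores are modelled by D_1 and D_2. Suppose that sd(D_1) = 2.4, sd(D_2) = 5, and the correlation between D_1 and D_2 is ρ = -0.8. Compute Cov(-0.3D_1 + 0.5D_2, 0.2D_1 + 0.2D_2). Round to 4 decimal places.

1.7704

V(D_1) = (2.4)² = 5.76;  V(D_2) = (5)² = 25
Cov(D_1,D_2) = ρ·sd(D_1)·sd(D_2) = -0.8·2.4·5 = -9.6
Cov(-0.3D_1 + 0.5D_2, 0.2D_1 + 0.2D_2) = (-0.3)(0.2)V(D_1) + (0.5)(0.2)V(D_2) + [(-0.3)(0.2) + (0.5)(0.2)]Cov(D_1,D_2)
= -0.06·5.76 + 0.1·25 + 0.04·-9.6 = 1.7704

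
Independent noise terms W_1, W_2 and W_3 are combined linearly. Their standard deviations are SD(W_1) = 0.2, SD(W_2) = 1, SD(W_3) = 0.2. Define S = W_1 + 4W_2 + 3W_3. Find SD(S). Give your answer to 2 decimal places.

Var(W_1) = 0.04, Var(W_2) = 1, Var(W_3) = 0.04
By independence, Var(S) = (1)²Var(W_1) + (4)²Var(W_2) + (3)²Var(W_3)
= (1)²·0.04 + (4)²·1 + (3)²·0.04 = 16.4
SD(S) = √16.4 ≈ 4.05

4.05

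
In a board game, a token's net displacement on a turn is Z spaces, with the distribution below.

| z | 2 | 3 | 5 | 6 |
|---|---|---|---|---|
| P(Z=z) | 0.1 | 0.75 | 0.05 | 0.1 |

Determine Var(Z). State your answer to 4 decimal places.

E[Z] = (2)(0.1) + (3)(0.75) + (5)(0.05) + (6)(0.1) = 3.3
E[Z²] = (2)²(0.1) + (3)²(0.75) + (5)²(0.05) + (6)²(0.1) = 12
Var(Z) = E[Z²] − (E[Z])² = 12 − (3.3)² = 1.11

1.1100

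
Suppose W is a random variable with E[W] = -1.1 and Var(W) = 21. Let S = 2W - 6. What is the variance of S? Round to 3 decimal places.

Var(2W - 6) = (2)²·Var(W) = 4·21 = 84

84.000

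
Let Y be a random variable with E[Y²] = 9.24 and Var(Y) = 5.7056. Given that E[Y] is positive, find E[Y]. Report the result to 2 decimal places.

(E[Y])² = E[Y²] − Var(Y) = 9.24 − 5.7056 = 3.5344
E[Y] = √3.5344 = 1.88

1.88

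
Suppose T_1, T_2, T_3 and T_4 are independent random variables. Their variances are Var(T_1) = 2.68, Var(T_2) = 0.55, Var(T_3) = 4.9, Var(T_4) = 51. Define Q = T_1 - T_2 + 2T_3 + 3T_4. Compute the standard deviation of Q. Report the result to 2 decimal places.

By independence, Var(Q) = (1)²Var(T_1) + (-1)²Var(T_2) + (2)²Var(T_3) + (3)²Var(T_4)
= (1)²·2.68 + (-1)²·0.55 + (2)²·4.9 + (3)²·51 = 481.83
SD(Q) = √481.83 ≈ 21.95

21.95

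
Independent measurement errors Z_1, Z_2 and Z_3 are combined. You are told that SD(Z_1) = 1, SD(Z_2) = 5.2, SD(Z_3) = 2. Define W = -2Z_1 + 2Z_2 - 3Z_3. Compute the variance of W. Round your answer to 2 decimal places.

148.16

Var(Z_1) = 1, Var(Z_2) = 27.04, Var(Z_3) = 4
By independence, Var(W) = (-2)²Var(Z_1) + (2)²Var(Z_2) + (-3)²Var(Z_3)
= (-2)²·1 + (2)²·27.04 + (-3)²·4 = 148.16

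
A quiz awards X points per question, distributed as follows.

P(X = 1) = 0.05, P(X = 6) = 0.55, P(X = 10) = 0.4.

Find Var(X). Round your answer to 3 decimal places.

E[X] = (1)(0.05) + (6)(0.55) + (10)(0.4) = 7.35
E[X²] = (1)²(0.05) + (6)²(0.55) + (10)²(0.4) = 59.85
Var(X) = E[X²] − (E[X])² = 59.85 − (7.35)² = 5.8275

5.828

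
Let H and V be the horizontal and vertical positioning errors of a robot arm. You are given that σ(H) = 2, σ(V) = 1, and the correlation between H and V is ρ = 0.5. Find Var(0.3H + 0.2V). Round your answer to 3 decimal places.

0.520

Var(H) = (2)² = 4;  Var(V) = (1)² = 1
Cov(H,V) = ρ·σ(H)·σ(V) = 0.5·2·1 = 1
Var(0.3H + 0.2V) = (0.3)²·Var(H) + (0.2)²·Var(V) + 2·(0.3)·(0.2)·Cov(H,V)
= 0.09·4 + 0.04·1 + 0.12·1 = 0.52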